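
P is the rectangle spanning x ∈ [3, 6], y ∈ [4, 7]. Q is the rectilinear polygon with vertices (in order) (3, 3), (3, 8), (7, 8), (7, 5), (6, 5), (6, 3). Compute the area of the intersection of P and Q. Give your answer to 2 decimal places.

9.00

The intersection is the polygon with vertices (6,4), (3,4), (3,7), (6,7), (6,5).
By the shoelace formula its area is 9.00.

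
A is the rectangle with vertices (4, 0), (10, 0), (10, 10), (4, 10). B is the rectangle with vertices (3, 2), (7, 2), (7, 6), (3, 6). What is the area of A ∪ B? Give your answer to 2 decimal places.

By inclusion–exclusion:
Individual areas: |A| = 60, |B| = 16.
|A∩B|: x∈[4,7], y∈[2,6] → 3·4 = 12.
|A ∪ B| = 76 − 12 = 64.00.

64.00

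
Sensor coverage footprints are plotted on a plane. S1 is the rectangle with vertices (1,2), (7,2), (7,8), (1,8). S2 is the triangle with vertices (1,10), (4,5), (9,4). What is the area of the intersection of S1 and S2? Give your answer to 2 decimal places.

8.43

The intersection is the polygon with vertices (7,4.4), (4,5), (2.2,8), (3.667,8), (7,5.5).
By the shoelace formula its area is 8.43.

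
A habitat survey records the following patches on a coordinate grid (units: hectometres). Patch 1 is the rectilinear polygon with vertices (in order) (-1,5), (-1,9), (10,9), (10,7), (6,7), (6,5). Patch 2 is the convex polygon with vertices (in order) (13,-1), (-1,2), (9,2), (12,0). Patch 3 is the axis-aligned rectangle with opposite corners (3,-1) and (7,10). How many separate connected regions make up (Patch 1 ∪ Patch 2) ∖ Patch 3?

4

(Patch 1 ∪ Patch 2) ∖ Patch 3 splits into 4 disjoint pieces (area 16, area 6, area 8.6429, area 1.7143).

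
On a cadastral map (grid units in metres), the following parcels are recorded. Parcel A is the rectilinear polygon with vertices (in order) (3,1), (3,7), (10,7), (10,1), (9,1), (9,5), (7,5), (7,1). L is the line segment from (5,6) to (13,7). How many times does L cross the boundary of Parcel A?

The segment meets the boundary at (10,6.625).

1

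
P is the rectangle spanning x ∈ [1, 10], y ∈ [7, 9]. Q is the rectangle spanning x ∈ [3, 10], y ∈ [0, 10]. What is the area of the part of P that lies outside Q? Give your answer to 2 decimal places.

4.00

|P∩Q|: x∈[3,10], y∈[7,9] → 7·2 = 14.
|P| = 18.
|P ∖ Q| = |P| − |P∩Q| = 18 − 14 = 4.00.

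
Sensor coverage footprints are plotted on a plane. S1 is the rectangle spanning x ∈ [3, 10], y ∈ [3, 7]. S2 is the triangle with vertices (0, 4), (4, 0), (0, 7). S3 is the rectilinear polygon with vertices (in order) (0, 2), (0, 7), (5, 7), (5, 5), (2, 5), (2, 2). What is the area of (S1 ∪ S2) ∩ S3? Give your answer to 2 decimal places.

|S1 ∪ S2| = 34.
|(S1 ∪ S2) ∩ S3| = 8.50.

8.50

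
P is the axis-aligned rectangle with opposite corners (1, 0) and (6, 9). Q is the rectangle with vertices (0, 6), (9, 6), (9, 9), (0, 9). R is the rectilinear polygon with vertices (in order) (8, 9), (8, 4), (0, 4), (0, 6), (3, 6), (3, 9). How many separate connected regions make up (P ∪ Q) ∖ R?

(P ∪ Q) ∖ R splits into 3 disjoint pieces (area 20, area 9, area 3).

3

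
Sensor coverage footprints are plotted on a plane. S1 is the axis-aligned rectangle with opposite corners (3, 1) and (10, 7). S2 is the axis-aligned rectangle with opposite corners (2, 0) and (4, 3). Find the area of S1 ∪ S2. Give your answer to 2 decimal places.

46.00

By inclusion–exclusion:
Individual areas: |S1| = 42, |S2| = 6.
|S1∩S2|: x∈[3,4], y∈[1,3] → 1·2 = 2.
|S1 ∪ S2| = 48 − 2 = 46.00.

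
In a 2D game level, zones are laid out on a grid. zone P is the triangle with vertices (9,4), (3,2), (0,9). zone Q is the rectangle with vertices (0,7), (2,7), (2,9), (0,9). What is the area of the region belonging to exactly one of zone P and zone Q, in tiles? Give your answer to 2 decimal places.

|zone P| = 24, |zone Q| = 4, |zone P∩zone Q| = 2.0317.
|zone P △ zone Q| = |zone P| + |zone Q| − 2·|zone P∩zone Q| = 24 + 4 − 4.0635 = 23.94.

23.94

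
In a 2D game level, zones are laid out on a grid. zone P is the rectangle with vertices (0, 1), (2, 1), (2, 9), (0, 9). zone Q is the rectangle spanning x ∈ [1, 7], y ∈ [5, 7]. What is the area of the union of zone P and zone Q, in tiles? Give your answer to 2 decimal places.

26.00

By inclusion–exclusion:
Individual areas: |zone P| = 16, |zone Q| = 12.
|zone P∩zone Q|: x∈[1,2], y∈[5,7] → 1·2 = 2.
|zone P ∪ zone Q| = 28 − 2 = 26.00.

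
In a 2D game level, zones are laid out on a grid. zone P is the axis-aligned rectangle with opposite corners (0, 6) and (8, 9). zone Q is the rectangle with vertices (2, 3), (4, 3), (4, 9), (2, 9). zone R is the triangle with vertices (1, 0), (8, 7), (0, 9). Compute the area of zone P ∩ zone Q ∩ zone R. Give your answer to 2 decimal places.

The intersection is the polygon with vertices (4,6), (2,6), (2,8.5), (4,8).
By the shoelace formula its area is 4.50.

4.50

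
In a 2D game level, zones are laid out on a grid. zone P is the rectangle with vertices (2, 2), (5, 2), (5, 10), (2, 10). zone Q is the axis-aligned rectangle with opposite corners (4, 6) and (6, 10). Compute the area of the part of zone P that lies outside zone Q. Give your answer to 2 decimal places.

20.00

|zone P∩zone Q|: x∈[4,5], y∈[6,10] → 1·4 = 4.
|zone P| = 24.
|zone P ∖ zone Q| = |zone P| − |zone P∩zone Q| = 24 − 4 = 20.00.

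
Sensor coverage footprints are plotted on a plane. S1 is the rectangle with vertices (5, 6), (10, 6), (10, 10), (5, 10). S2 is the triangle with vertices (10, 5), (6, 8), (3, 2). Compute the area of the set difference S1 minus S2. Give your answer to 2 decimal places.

16.33

|S1| = 20, |S1∩S2| = 3.6667.
|S1 ∖ S2| = |S1| − |S1∩S2| = 20 − 3.6667 = 16.33.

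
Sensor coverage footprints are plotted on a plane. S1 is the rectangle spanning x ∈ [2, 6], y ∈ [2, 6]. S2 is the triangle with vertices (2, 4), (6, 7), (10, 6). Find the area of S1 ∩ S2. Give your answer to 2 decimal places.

3.33

The intersection is the polygon with vertices (6,6), (6,5), (2,4), (4.667,6).
By the shoelace formula its area is 3.33.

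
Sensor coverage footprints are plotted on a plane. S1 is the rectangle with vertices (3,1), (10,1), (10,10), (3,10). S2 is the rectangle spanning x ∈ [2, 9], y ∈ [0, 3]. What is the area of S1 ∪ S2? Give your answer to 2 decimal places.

By inclusion–exclusion:
Individual areas: |S1| = 63, |S2| = 21.
|S1∩S2|: x∈[3,9], y∈[1,3] → 6·2 = 12.
|S1 ∪ S2| = 84 − 12 = 72.00.

72.00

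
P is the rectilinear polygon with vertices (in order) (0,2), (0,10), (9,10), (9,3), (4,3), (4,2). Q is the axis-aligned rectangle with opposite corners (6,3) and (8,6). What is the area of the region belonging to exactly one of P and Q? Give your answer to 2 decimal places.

|P| = 67, |Q| = 6, |P∩Q| = 6.
|P △ Q| = |P| + |Q| − 2·|P∩Q| = 67 + 6 − 12 = 61.00.

61.00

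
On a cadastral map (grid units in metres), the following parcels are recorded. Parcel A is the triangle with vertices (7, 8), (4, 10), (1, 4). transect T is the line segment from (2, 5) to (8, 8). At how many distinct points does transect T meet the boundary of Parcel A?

The segment meets the boundary at (4,6).

1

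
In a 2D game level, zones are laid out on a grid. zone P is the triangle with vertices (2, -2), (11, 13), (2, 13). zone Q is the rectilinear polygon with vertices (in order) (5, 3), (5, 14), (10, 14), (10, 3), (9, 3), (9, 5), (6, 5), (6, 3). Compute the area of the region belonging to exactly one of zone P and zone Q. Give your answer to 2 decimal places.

|zone P| = 67.5, |zone Q| = 49, |zone P∩zone Q| = 29.1333.
|zone P △ zone Q| = |zone P| + |zone Q| − 2·|zone P∩zone Q| = 67.5 + 49 − 58.2667 = 58.23.

58.23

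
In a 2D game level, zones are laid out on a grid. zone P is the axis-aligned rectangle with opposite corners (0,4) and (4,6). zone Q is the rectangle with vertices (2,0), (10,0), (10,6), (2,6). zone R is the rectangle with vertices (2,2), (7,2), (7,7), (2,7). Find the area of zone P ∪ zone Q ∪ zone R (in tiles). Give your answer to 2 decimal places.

57.00

By inclusion–exclusion:
Individual areas: |zone P| = 8, |zone Q| = 48, |zone R| = 25.
|zone P∩zone Q|: x∈[2,4], y∈[4,6] → 2·2 = 4.
|zone P∩zone R|: x∈[2,4], y∈[4,6] → 2·2 = 4.
|zone Q∩zone R|: x∈[2,7], y∈[2,6] → 5·4 = 20.
|zone P∩zone Q∩zone R| = 4.
|zone P ∪ zone Q ∪ zone R| = 81 − 28 + 4 = 57.00.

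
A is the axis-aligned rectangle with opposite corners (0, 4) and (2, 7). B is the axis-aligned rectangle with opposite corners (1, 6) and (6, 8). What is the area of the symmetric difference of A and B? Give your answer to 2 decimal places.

|A∩B|: x∈[1,2], y∈[6,7] → 1·1 = 1.
|A △ B| = |A| + |B| − 2·|A∩B| = 6 + 10 − 2 = 14.00.

14.00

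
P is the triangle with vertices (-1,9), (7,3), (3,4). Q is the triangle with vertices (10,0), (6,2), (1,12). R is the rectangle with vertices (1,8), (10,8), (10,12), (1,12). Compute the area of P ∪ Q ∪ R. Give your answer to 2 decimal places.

55.97

By inclusion–exclusion:
Individual areas: |P| = 8, |Q| = 15, |R| = 36.
|P∩Q| = 1.0286.
|P∩R| = 0.
|Q∩R| = 2.
|P∩Q∩R| = 0.
|P ∪ Q ∪ R| = 59 − 3.0286 + 0 = 55.97.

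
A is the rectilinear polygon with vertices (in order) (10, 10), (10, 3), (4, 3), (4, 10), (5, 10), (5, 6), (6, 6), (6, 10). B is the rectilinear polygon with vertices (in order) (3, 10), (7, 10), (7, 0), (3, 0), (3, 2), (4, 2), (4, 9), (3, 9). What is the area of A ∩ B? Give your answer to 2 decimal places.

17.00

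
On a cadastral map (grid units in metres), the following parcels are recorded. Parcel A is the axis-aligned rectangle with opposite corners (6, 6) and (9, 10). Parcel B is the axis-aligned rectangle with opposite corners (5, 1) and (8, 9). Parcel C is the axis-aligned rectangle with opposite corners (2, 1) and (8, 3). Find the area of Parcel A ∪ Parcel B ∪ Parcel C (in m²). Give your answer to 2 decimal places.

36.00

By inclusion–exclusion:
Individual areas: |Parcel A| = 12, |Parcel B| = 24, |Parcel C| = 12.
|Parcel A∩Parcel B|: x∈[6,8], y∈[6,9] → 2·3 = 6.
|Parcel A∩Parcel C| = 0 (no overlap).
|Parcel B∩Parcel C|: x∈[5,8], y∈[1,3] → 3·2 = 6.
|Parcel A∩Parcel B∩Parcel C| = 0.
|Parcel A ∪ Parcel B ∪ Parcel C| = 48 − 12 + 0 = 36.00.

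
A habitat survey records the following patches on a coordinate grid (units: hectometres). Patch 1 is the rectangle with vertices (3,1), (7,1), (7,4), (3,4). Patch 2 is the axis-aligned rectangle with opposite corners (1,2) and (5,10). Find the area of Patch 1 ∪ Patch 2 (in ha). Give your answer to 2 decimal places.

40.00

By inclusion–exclusion:
Individual areas: |Patch 1| = 12, |Patch 2| = 32.
|Patch 1∩Patch 2|: x∈[3,5], y∈[2,4] → 2·2 = 4.
|Patch 1 ∪ Patch 2| = 44 − 4 = 40.00.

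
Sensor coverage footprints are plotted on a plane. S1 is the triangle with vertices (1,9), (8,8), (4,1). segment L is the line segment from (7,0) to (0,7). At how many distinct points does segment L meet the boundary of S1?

2

The segment meets the boundary at (2.8,4.2), (4.727,2.273).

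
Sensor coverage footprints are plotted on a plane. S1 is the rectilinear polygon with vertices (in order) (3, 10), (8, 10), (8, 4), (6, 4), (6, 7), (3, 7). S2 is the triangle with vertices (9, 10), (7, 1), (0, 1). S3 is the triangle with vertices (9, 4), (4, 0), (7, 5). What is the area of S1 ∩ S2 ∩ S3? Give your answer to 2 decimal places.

The intersection is the polygon with vertices (7.667,4), (6.4,4), (7,5), (7.8,4.6).
By the shoelace formula its area is 0.90.

0.90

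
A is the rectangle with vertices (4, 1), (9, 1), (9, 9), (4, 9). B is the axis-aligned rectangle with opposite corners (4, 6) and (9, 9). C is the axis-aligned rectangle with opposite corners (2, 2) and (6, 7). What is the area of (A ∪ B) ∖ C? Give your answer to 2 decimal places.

30.00

|A ∪ B| = 40.
|(A ∪ B) ∩ C| = 10.
|(A ∪ B) ∖ C| = 40 − 10 = 30.00.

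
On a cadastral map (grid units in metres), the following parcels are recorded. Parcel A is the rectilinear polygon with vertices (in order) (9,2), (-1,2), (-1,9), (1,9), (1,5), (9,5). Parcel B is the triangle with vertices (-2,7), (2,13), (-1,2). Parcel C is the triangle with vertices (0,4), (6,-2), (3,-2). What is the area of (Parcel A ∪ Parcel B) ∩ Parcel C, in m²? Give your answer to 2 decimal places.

1.00

The region (Parcel A ∪ Parcel B) ∩ Parcel C is the polygon with vertices (1,2), (0,4), (2,2).
By the shoelace formula its area is 1.00.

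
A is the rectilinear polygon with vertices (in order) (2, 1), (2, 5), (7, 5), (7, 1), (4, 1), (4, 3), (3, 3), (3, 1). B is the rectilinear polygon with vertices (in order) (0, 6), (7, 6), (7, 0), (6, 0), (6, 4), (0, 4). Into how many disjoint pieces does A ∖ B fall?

1

A ∖ B is a single connected region.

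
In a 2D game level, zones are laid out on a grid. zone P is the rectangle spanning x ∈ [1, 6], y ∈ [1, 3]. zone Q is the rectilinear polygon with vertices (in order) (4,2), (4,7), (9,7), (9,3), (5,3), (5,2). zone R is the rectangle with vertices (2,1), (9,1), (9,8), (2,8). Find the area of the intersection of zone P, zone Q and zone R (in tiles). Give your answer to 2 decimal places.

1.00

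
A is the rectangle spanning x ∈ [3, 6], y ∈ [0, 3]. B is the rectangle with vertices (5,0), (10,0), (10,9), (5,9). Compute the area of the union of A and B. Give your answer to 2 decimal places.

51.00

By inclusion–exclusion:
Individual areas: |A| = 9, |B| = 45.
|A∩B|: x∈[5,6], y∈[0,3] → 1·3 = 3.
|A ∪ B| = 54 − 3 = 51.00.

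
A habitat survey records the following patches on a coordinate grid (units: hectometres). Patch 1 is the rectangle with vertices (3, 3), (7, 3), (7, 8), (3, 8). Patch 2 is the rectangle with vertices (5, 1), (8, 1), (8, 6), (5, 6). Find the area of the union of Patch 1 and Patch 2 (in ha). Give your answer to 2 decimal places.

29.00

By inclusion–exclusion:
Individual areas: |Patch 1| = 20, |Patch 2| = 15.
|Patch 1∩Patch 2|: x∈[5,7], y∈[3,6] → 2·3 = 6.
|Patch 1 ∪ Patch 2| = 35 − 6 = 29.00.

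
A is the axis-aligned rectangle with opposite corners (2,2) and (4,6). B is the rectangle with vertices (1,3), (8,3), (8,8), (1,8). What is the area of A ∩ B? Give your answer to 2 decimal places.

|A∩B|: x∈[2,4], y∈[3,6] → 2·3 = 6.

6.00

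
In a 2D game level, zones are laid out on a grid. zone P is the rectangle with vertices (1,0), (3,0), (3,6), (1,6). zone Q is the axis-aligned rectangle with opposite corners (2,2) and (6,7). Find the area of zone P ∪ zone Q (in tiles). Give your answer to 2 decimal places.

By inclusion–exclusion:
Individual areas: |zone P| = 12, |zone Q| = 20.
|zone P∩zone Q|: x∈[2,3], y∈[2,6] → 1·4 = 4.
|zone P ∪ zone Q| = 32 − 4 = 28.00.

28.00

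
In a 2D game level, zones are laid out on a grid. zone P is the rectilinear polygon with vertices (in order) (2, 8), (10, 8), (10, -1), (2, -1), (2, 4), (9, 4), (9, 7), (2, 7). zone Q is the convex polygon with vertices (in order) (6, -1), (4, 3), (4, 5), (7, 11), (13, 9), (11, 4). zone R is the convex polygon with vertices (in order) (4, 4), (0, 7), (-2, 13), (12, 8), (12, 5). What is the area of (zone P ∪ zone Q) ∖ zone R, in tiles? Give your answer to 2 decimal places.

|zone P ∪ zone Q| = 86.75.
|(zone P ∪ zone Q) ∩ zone R| = 34.9278.
|(zone P ∪ zone Q) ∖ zone R| = 86.75 − 34.9278 = 51.82.

51.82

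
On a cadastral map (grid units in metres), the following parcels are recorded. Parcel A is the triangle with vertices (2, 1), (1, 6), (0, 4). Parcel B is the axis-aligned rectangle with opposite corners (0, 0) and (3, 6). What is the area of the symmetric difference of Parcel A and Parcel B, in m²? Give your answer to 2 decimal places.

|Parcel A| = 3.5, |Parcel B| = 18, |Parcel A∩Parcel B| = 3.5.
|Parcel A △ Parcel B| = |Parcel A| + |Parcel B| − 2·|Parcel A∩Parcel B| = 3.5 + 18 − 7 = 14.50.

14.50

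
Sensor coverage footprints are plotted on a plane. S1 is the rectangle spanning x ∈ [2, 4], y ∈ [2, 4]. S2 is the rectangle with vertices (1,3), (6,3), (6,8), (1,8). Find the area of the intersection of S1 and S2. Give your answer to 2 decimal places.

2.00

|S1∩S2|: x∈[2,4], y∈[3,4] → 2·1 = 2.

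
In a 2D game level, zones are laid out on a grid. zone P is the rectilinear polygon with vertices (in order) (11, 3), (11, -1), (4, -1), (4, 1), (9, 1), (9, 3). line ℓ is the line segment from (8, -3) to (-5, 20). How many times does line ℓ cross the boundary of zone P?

2

The segment meets the boundary at (5.739,1), (6.87,-1).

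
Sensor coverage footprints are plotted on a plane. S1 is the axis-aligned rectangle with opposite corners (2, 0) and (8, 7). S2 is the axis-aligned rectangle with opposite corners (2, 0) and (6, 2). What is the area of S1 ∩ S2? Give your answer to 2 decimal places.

8.00

|S1∩S2|: x∈[2,6], y∈[0,2] → 4·2 = 8.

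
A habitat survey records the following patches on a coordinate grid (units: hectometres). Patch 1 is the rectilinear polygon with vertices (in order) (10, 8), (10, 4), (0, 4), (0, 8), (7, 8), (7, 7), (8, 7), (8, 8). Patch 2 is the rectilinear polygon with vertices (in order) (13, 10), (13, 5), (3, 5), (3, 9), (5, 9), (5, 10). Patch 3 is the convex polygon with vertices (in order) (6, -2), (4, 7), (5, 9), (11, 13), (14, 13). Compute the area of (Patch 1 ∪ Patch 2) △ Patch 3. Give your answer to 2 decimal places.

|Patch 1 ∪ Patch 2| = 67.
|(Patch 1 ∪ Patch 2) ∩ Patch 3| = 37.05.
|(Patch 1 ∪ Patch 2) △ Patch 3| = 67 + 64 − 74.1 = 56.90.

56.90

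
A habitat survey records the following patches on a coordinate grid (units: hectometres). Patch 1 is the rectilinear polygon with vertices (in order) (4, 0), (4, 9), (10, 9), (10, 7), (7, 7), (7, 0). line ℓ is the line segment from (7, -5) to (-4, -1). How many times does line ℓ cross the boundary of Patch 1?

0

The segment lies entirely outside Patch 1 and never meets its boundary.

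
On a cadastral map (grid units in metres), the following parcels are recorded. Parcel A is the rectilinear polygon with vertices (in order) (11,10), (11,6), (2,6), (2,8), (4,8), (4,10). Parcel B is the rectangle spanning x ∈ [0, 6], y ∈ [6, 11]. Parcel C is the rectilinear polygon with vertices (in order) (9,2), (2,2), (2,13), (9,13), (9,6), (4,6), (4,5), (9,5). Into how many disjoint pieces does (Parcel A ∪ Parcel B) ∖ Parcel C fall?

(Parcel A ∪ Parcel B) ∖ Parcel C splits into 2 disjoint pieces (area 8, area 10).

2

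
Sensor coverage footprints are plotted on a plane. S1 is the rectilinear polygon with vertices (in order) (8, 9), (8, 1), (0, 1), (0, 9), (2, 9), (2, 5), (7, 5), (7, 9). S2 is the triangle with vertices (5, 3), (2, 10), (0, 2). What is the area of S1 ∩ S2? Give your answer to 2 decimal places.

13.52

The intersection is the polygon with vertices (2,9), (2,5), (4.143,5), (5,3), (0,2), (1.75,9).
By the shoelace formula its area is 13.52.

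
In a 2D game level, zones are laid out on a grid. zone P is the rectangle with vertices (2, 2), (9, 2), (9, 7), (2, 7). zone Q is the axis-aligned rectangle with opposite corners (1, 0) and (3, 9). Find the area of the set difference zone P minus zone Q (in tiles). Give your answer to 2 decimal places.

30.00

|zone P∩zone Q|: x∈[2,3], y∈[2,7] → 1·5 = 5.
|zone P| = 35.
|zone P ∖ zone Q| = |zone P| − |zone P∩zone Q| = 35 − 5 = 30.00.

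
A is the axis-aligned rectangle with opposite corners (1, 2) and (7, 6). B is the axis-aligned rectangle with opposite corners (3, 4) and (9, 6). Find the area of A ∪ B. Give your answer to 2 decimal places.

28.00

By inclusion–exclusion:
Individual areas: |A| = 24, |B| = 12.
|A∩B|: x∈[3,7], y∈[4,6] → 4·2 = 8.
|A ∪ B| = 36 − 8 = 28.00.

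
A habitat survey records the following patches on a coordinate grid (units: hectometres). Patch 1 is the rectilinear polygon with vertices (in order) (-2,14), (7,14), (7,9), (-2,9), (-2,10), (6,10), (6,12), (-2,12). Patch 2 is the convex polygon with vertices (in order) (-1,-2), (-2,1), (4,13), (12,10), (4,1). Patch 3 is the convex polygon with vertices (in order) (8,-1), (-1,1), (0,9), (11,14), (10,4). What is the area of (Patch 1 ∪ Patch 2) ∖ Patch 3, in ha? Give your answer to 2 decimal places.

|Patch 1 ∪ Patch 2| = 113.6875.
|(Patch 1 ∪ Patch 2) ∩ Patch 3| = 79.8946.
|(Patch 1 ∪ Patch 2) ∖ Patch 3| = 113.6875 − 79.8946 = 33.79.

33.79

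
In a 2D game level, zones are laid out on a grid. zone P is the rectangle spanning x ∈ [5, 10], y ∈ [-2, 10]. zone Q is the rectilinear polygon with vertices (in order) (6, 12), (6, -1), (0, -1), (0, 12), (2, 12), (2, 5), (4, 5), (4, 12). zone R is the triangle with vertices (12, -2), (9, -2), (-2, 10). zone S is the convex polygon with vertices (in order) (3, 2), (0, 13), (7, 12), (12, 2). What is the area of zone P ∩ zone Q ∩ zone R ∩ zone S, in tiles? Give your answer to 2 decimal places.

The intersection is the polygon with vertices (5,2.364), (5,4), (6,3.143), (6,2), (5.333,2).
By the shoelace formula its area is 1.51.

1.51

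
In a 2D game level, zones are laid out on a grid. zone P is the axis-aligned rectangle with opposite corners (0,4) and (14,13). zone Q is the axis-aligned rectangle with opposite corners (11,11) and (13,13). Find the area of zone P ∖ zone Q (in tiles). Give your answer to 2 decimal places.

122.00

|zone P∩zone Q|: x∈[11,13], y∈[11,13] → 2·2 = 4.
|zone P| = 126.
|zone P ∖ zone Q| = |zone P| − |zone P∩zone Q| = 126 − 4 = 122.00.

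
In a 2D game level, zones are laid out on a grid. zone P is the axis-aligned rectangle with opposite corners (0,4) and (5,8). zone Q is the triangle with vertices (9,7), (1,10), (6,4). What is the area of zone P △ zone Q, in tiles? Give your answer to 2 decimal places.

29.97

|zone P| = 20, |zone Q| = 16.5, |zone P∩zone Q| = 3.2667.
|zone P △ zone Q| = |zone P| + |zone Q| − 2·|zone P∩zone Q| = 20 + 16.5 − 6.5333 = 29.97.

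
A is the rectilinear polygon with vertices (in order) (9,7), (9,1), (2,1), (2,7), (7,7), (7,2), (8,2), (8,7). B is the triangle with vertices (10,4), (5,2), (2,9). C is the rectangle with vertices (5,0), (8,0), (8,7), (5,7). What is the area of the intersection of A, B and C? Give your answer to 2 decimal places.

8.19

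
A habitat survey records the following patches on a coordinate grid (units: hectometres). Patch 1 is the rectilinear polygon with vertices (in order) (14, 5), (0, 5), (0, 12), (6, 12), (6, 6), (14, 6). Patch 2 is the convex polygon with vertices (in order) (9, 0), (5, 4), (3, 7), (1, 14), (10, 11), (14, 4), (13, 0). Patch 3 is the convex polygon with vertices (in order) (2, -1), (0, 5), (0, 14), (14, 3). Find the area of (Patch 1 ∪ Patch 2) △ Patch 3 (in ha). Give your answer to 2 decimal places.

|Patch 1 ∪ Patch 2| = 120.119.
|(Patch 1 ∪ Patch 2) ∩ Patch 3| = 72.7366.
|(Patch 1 ∪ Patch 2) △ Patch 3| = 120.119 + 103 − 145.4732 = 77.65.

77.65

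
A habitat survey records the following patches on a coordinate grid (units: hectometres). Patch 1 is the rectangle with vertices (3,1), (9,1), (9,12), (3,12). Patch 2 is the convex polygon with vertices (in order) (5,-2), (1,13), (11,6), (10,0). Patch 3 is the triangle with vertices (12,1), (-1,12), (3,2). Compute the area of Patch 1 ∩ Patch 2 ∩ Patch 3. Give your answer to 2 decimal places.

The intersection is the polygon with vertices (3,5.5), (3,8.615), (9,3.538), (9,1.333), (3.962,1.893).
By the shoelace formula its area is 24.78.

24.78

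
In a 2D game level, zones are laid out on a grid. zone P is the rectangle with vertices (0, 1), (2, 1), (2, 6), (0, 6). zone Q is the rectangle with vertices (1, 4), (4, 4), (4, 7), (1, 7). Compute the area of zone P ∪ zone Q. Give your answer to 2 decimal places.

By inclusion–exclusion:
Individual areas: |zone P| = 10, |zone Q| = 9.
|zone P∩zone Q|: x∈[1,2], y∈[4,6] → 1·2 = 2.
|zone P ∪ zone Q| = 19 − 2 = 17.00.

17.00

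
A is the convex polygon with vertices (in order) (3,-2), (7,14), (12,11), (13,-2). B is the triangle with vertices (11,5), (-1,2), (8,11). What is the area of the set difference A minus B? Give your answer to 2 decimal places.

|A| = 111, |A∩B| = 27.1667.
|A ∖ B| = |A| − |A∩B| = 111 − 27.1667 = 83.83.

83.83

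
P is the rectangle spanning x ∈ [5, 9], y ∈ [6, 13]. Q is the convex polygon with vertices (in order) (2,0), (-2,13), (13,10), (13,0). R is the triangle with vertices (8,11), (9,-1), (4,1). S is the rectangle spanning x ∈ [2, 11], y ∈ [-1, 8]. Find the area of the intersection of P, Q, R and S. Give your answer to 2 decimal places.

The intersection is the polygon with vertices (6.8,8), (8.25,8), (8.417,6), (6,6).
By the shoelace formula its area is 3.87.

3.87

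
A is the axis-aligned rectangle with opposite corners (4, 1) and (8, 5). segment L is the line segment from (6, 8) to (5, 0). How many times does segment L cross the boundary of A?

2

The segment meets the boundary at (5.125,1), (5.625,5).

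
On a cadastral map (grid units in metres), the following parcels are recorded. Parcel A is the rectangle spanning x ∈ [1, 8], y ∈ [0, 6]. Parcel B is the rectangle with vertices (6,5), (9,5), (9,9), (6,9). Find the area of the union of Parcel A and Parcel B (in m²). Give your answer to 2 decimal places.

By inclusion–exclusion:
Individual areas: |Parcel A| = 42, |Parcel B| = 12.
|Parcel A∩Parcel B|: x∈[6,8], y∈[5,6] → 2·1 = 2.
|Parcel A ∪ Parcel B| = 54 − 2 = 52.00.

52.00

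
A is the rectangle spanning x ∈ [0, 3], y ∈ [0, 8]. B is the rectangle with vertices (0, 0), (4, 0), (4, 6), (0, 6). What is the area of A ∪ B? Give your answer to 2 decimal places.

30.00

By inclusion–exclusion:
Individual areas: |A| = 24, |B| = 24.
|A∩B|: x∈[0,3], y∈[0,6] → 3·6 = 18.
|A ∪ B| = 48 − 18 = 30.00.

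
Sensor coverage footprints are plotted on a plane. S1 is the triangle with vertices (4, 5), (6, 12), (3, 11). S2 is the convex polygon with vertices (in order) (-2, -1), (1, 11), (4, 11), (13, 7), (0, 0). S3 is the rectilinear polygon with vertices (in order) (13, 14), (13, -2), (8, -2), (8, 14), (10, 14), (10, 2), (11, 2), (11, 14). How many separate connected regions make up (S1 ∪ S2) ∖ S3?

2

(S1 ∪ S2) ∖ S3 splits into 2 disjoint pieces (area 74.1503, area 2.4573).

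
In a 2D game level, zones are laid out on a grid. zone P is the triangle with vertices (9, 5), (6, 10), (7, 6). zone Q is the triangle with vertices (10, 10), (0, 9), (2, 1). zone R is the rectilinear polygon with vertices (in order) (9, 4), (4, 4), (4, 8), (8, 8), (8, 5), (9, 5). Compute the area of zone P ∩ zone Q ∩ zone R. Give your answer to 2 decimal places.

The intersection is the polygon with vertices (6.878,6.488), (6.5,8), (7.2,8), (7.612,7.313).
By the shoelace formula its area is 0.95.

0.95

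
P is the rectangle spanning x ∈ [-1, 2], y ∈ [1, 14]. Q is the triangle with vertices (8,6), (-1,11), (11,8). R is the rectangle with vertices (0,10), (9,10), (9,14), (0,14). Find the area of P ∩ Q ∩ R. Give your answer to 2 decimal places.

0.82

The intersection is the polygon with vertices (0,10.444), (0,10.75), (2,10.25), (2,10), (0.8,10).
By the shoelace formula its area is 0.82.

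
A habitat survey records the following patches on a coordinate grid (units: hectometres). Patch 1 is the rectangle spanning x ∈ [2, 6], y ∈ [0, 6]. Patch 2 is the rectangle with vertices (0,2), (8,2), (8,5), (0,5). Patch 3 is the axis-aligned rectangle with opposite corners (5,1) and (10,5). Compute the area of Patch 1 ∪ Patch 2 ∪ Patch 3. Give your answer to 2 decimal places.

By inclusion–exclusion:
Individual areas: |Patch 1| = 24, |Patch 2| = 24, |Patch 3| = 20.
|Patch 1∩Patch 2|: x∈[2,6], y∈[2,5] → 4·3 = 12.
|Patch 1∩Patch 3|: x∈[5,6], y∈[1,5] → 1·4 = 4.
|Patch 2∩Patch 3|: x∈[5,8], y∈[2,5] → 3·3 = 9.
|Patch 1∩Patch 2∩Patch 3| = 3.
|Patch 1 ∪ Patch 2 ∪ Patch 3| = 68 − 25 + 3 = 46.00.

46.00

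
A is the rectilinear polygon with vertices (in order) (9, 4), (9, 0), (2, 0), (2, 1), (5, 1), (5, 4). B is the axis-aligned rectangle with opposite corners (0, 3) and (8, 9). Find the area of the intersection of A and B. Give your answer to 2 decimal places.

3.00

The intersection is the polygon with vertices (5,4), (8,4), (8,3), (5,3).
By the shoelace formula its area is 3.00.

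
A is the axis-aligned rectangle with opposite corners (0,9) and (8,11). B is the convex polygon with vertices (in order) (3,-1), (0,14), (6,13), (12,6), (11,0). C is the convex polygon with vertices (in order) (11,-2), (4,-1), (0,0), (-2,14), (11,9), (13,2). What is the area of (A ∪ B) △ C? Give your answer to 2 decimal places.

60.67

|A ∪ B| = 121.1476.
|(A ∪ B) ∩ C| = 109.7374.
|(A ∪ B) △ C| = 121.1476 + 159 − 219.4749 = 60.67.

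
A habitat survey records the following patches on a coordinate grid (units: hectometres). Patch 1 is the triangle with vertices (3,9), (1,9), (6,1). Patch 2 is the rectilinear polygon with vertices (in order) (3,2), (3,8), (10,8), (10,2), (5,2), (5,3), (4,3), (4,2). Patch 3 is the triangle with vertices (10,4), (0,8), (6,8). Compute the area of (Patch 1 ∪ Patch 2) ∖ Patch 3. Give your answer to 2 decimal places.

33.27

|Patch 1 ∪ Patch 2| = 44.5625.
|(Patch 1 ∪ Patch 2) ∩ Patch 3| = 11.2958.
|(Patch 1 ∪ Patch 2) ∖ Patch 3| = 44.5625 − 11.2958 = 33.27.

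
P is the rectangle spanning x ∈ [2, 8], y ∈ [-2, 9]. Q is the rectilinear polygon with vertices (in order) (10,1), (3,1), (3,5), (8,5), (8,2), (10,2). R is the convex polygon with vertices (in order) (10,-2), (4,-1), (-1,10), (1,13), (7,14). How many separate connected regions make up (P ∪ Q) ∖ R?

3

(P ∪ Q) ∖ R splits into 3 disjoint pieces (area 9.0667, area 0.0104, area 0.6562).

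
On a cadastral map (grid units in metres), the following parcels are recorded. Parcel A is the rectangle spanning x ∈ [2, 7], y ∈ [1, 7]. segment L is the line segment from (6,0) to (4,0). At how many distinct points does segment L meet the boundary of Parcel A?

0

The segment lies entirely outside Parcel A and never meets its boundary.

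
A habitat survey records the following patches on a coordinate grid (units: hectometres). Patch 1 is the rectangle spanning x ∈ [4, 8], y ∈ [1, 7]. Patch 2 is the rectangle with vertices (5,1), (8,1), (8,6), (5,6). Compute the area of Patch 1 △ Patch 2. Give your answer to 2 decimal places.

|Patch 1∩Patch 2|: x∈[5,8], y∈[1,6] → 3·5 = 15.
|Patch 1 △ Patch 2| = |Patch 1| + |Patch 2| − 2·|Patch 1∩Patch 2| = 24 + 15 − 30 = 9.00.

9.00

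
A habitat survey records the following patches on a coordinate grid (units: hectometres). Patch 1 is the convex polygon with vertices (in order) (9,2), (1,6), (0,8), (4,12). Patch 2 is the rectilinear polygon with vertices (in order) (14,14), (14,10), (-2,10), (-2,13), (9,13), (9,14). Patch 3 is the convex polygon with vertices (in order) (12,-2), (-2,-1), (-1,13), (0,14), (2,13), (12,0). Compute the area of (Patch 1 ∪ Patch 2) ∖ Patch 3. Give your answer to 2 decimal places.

|Patch 1 ∪ Patch 2| = 86.
|(Patch 1 ∪ Patch 2) ∩ Patch 3| = 44.8929.
|(Patch 1 ∪ Patch 2) ∖ Patch 3| = 86 − 44.8929 = 41.11.

41.11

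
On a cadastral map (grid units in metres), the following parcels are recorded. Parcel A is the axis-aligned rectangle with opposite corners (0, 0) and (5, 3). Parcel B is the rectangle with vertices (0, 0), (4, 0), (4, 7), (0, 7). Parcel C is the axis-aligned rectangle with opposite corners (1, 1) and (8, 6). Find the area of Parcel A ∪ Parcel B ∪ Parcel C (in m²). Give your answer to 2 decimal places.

By inclusion–exclusion:
Individual areas: |Parcel A| = 15, |Parcel B| = 28, |Parcel C| = 35.
|Parcel A∩Parcel B|: x∈[0,4], y∈[0,3] → 4·3 = 12.
|Parcel A∩Parcel C|: x∈[1,5], y∈[1,3] → 4·2 = 8.
|Parcel B∩Parcel C|: x∈[1,4], y∈[1,6] → 3·5 = 15.
|Parcel A∩Parcel B∩Parcel C| = 6.
|Parcel A ∪ Parcel B ∪ Parcel C| = 78 − 35 + 6 = 49.00.

49.00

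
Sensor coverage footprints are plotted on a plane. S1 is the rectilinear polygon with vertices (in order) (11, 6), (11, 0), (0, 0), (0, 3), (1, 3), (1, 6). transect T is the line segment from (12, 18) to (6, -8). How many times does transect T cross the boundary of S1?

2

The segment meets the boundary at (7.846,0), (9.231,6).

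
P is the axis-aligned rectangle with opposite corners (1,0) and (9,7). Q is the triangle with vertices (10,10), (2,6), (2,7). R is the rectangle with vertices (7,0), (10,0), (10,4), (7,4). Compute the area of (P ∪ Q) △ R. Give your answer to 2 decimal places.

55.00

|P ∪ Q| = 59.
|(P ∪ Q) ∩ R| = 8.
|(P ∪ Q) △ R| = 59 + 12 − 16 = 55.00.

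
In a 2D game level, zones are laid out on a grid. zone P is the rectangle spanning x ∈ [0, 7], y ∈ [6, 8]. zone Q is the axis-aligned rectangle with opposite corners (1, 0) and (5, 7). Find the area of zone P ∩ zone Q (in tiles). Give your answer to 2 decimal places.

|zone P∩zone Q|: x∈[1,5], y∈[6,7] → 4·1 = 4.

4.00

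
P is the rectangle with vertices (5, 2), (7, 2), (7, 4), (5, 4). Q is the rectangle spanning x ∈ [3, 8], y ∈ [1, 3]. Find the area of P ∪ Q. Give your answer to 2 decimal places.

By inclusion–exclusion:
Individual areas: |P| = 4, |Q| = 10.
|P∩Q|: x∈[5,7], y∈[2,3] → 2·1 = 2.
|P ∪ Q| = 14 − 2 = 12.00.

12.00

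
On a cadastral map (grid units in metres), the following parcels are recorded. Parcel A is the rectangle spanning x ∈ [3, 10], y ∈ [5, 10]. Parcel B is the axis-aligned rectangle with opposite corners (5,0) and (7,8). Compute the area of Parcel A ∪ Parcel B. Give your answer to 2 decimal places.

45.00

By inclusion–exclusion:
Individual areas: |Parcel A| = 35, |Parcel B| = 16.
|Parcel A∩Parcel B|: x∈[5,7], y∈[5,8] → 2·3 = 6.
|Parcel A ∪ Parcel B| = 51 − 6 = 45.00.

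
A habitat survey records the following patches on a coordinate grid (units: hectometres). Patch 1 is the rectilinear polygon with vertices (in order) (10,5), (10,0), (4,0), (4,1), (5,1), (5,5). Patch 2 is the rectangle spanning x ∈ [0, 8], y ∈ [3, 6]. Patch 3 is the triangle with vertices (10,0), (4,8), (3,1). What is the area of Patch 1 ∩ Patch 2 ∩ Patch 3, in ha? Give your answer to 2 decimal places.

4.00

The intersection is the polygon with vertices (6.25,5), (7.75,3), (5,3), (5,5).
By the shoelace formula its area is 4.00.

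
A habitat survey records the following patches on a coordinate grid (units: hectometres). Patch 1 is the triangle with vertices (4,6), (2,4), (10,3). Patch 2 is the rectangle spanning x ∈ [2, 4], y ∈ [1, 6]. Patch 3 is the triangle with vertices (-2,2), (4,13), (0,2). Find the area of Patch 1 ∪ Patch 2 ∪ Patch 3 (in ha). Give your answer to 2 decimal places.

By inclusion–exclusion:
Individual areas: |Patch 1| = 9, |Patch 2| = 10, |Patch 3| = 11.
|Patch 1∩Patch 2| = 2.25.
|Patch 1∩Patch 3| = 0.
|Patch 2∩Patch 3| = 0.
|Patch 1∩Patch 2∩Patch 3| = 0.
|Patch 1 ∪ Patch 2 ∪ Patch 3| = 30 − 2.25 + 0 = 27.75.

27.75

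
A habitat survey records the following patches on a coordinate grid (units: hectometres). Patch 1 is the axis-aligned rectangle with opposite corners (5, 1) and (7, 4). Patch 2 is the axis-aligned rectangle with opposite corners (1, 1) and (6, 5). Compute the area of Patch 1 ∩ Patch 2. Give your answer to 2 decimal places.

|Patch 1∩Patch 2|: x∈[5,6], y∈[1,4] → 1·3 = 3.

3.00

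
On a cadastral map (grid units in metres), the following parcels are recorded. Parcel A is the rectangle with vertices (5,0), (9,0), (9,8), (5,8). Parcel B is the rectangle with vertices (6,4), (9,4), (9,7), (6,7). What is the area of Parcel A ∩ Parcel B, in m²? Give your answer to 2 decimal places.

|Parcel A∩Parcel B|: x∈[6,9], y∈[4,7] → 3·3 = 9.

9.00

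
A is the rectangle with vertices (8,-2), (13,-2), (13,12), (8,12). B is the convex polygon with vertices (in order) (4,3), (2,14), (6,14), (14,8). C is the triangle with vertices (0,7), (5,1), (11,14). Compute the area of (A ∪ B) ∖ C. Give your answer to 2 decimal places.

86.62

|A ∪ B| = 120.2917.
|(A ∪ B) ∩ C| = 33.668.
|(A ∪ B) ∖ C| = 120.2917 − 33.668 = 86.62.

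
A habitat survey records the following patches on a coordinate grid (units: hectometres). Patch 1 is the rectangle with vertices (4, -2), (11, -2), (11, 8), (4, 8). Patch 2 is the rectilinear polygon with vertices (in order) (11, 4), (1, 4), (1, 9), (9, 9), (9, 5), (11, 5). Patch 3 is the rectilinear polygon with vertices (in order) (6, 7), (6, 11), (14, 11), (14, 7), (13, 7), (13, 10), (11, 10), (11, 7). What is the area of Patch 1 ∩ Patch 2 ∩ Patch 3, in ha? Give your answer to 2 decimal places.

The intersection is the polygon with vertices (9,8), (9,7), (6,7), (6,8).
By the shoelace formula its area is 3.00.

3.00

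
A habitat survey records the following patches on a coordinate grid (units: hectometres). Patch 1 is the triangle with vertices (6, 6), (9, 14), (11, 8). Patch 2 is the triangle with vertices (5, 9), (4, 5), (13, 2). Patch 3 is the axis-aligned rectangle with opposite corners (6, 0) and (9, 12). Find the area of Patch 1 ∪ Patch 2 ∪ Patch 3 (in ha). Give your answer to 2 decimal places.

By inclusion–exclusion:
Individual areas: |Patch 1| = 17, |Patch 2| = 19.5, |Patch 3| = 36.
|Patch 1∩Patch 2| = 1.1333.
|Patch 1∩Patch 3| = 9.45.
|Patch 2∩Patch 3| = 8.9375.
|Patch 1∩Patch 2∩Patch 3| = 1.1333.
|Patch 1 ∪ Patch 2 ∪ Patch 3| = 72.5 − 19.5208 + 1.1333 = 54.11.

54.11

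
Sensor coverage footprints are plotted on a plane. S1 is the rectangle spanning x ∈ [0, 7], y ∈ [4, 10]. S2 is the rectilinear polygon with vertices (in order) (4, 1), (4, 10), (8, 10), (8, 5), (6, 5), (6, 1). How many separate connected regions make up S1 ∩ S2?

S1 ∩ S2 is a single connected region.

1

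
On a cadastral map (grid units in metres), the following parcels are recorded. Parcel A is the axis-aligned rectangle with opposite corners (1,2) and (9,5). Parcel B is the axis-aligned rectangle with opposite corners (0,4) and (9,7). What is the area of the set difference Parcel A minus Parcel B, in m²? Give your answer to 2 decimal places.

16.00

|Parcel A∩Parcel B|: x∈[1,9], y∈[4,5] → 8·1 = 8.
|Parcel A| = 24.
|Parcel A ∖ Parcel B| = |Parcel A| − |Parcel A∩Parcel B| = 24 − 8 = 16.00.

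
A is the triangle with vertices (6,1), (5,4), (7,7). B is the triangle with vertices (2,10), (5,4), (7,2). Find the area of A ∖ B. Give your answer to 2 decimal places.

|A| = 4.5, |A∩B| = 0.8268.
|A ∖ B| = |A| − |A∩B| = 4.5 − 0.8268 = 3.67.

3.67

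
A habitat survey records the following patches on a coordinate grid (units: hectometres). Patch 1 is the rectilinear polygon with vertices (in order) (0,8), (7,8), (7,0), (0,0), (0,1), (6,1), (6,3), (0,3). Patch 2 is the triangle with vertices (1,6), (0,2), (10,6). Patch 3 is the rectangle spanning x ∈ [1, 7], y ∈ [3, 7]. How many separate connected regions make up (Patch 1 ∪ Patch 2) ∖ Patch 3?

3

(Patch 1 ∪ Patch 2) ∖ Patch 3 splits into 3 disjoint pieces (area 12.125, area 1.8, area 9).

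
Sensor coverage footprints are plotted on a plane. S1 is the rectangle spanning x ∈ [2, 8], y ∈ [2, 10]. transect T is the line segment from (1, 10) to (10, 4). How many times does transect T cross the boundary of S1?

The segment meets the boundary at (8,5.333), (2,9.333).

2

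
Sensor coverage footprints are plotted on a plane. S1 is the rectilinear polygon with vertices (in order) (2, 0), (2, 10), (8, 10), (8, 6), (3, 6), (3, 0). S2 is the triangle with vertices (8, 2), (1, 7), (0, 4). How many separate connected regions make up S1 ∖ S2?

2

S1 ∖ S2 splits into 2 disjoint pieces (area 3.375, area 24.0714).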